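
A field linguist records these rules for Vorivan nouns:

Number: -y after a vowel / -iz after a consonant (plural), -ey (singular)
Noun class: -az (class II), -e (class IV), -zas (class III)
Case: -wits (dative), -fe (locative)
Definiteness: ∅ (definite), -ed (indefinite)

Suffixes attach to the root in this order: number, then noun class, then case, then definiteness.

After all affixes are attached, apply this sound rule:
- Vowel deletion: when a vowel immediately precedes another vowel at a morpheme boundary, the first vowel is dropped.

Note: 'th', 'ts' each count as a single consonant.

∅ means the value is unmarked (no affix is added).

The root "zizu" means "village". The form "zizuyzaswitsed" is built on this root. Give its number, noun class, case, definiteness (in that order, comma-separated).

Segment: zizu-y-zas-wits-ed.
number: -y/iz → plural.
noun class: -zas → class III.
case: -wits → dative.
definiteness: -ed → indefinite.

plural, class III, dative, indefinite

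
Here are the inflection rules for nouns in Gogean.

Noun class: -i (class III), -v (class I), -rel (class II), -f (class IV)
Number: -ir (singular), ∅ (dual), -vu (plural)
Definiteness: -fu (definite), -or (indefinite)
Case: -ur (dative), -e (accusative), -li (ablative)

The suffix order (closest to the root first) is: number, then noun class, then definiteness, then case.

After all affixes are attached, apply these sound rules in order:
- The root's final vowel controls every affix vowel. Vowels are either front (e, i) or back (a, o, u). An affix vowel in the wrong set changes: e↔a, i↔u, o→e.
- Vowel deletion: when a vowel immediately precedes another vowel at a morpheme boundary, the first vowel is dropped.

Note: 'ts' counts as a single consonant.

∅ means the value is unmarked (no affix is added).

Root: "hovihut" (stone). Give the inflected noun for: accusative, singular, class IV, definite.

hovihuturffa

Attach number singular -ir → hovihutir.
Attach noun class class IV -f → hovihutirf.
Attach definiteness definite -fu → hovihutirffu.
Attach case accusative -e → hovihutirffue.
Apply vowel harmony: hovihutirffue → hovihuturffua.
Apply vowel deletion: hovihuturffua → hovihuturffa.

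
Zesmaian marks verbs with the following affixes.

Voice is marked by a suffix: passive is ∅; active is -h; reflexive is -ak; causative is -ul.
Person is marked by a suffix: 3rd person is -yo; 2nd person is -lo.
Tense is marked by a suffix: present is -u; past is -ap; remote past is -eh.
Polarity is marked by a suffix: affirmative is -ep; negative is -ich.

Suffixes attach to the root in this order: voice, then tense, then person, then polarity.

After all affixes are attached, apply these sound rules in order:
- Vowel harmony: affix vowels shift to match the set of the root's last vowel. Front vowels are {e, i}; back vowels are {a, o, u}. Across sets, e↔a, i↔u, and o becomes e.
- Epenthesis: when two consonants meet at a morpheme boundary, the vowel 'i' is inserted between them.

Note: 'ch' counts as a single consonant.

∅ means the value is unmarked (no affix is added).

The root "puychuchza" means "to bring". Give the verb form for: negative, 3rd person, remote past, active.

Attach voice active -h → puychuchzah.
Attach tense remote past -eh → puychuchzaheh.
Attach person 3rd person -yo → puychuchzahehyo.
Attach polarity negative -ich → puychuchzahehyoich.
Apply vowel harmony: puychuchzahehyoich → puychuchzahahyouch.
Apply epenthesis: puychuchzahahyouch → puychuchzahahiyouch.

puychuchzahahiyouch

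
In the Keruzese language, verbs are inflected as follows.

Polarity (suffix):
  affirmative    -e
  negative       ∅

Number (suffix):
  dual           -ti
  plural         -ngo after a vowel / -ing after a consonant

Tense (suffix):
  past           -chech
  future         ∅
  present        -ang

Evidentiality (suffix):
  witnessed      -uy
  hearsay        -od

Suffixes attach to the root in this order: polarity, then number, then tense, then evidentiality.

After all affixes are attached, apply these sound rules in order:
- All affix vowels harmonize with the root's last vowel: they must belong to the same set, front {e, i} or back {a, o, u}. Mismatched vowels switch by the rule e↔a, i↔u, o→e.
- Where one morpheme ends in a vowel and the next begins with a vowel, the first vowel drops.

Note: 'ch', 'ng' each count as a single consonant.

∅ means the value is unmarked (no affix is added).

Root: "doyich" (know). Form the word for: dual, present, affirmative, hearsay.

Attach polarity affirmative -e → doyiche.
Attach number dual -ti → doyicheti.
Attach tense present -ang → doyichetiang.
Attach evidentiality hearsay -od → doyichetiangod.
Apply vowel harmony: doyichetiangod → doyichetienged.
Apply vowel deletion: doyichetienged → doyichetenged.

doyichetenged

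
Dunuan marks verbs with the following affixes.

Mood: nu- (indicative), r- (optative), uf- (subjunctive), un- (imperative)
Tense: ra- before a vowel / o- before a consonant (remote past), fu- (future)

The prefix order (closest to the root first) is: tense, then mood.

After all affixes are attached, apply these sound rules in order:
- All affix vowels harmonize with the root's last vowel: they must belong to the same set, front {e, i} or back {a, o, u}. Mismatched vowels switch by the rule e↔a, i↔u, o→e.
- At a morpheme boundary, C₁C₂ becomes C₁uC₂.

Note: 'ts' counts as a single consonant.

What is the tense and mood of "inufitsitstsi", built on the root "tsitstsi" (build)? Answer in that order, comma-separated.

Segment: un-fu-tsitstsi.
tense: fu- → future.
mood: un- → imperative.

future, imperative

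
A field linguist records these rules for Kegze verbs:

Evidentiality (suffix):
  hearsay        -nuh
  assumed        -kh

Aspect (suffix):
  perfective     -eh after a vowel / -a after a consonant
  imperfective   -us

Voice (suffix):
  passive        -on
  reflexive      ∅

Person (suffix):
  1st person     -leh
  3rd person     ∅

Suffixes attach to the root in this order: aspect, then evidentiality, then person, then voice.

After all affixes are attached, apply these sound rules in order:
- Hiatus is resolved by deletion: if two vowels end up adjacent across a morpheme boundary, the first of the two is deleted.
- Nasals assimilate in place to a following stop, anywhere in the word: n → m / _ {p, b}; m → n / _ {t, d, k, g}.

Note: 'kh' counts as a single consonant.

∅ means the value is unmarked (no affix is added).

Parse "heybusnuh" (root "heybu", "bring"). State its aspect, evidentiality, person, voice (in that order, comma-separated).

imperfective, hearsay, 3rd person, reflexive

Segment: heybu-us-nuh.
aspect: -us → imperfective.
evidentiality: -nuh → hearsay.
person: ∅ → 3rd person.
voice: ∅ → reflexive.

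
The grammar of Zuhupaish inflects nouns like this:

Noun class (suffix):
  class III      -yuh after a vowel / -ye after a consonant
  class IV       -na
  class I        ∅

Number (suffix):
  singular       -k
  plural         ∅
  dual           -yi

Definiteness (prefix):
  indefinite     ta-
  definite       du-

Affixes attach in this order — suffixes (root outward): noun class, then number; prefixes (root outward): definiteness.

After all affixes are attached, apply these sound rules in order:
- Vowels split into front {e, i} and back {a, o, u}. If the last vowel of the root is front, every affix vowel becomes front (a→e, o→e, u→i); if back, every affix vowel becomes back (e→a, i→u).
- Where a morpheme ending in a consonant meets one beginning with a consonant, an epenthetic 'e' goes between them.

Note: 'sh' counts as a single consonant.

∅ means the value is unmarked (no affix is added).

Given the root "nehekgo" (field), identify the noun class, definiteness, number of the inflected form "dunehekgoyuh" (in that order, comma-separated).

class III, definite, plural

Segment: du-nehekgo-yuh.
noun class: -yuh/ye → class III.
definiteness: du- → definite.
number: ∅ → plural.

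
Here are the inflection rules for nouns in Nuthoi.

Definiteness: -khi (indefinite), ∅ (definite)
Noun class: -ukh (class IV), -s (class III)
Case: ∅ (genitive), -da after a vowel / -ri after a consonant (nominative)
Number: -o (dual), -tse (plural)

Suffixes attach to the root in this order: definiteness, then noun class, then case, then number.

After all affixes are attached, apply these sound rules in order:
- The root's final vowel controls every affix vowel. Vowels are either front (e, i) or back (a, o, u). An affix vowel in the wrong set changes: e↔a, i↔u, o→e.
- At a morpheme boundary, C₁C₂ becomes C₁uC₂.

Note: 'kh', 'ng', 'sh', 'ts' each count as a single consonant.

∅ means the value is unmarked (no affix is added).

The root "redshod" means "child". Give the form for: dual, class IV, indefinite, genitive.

Attach definiteness indefinite -khi → redshodkhi.
Attach noun class class IV -ukh → redshodkhiukh.
case = genitive: zero marking, form stays redshodkhiukh.
Attach number dual -o → redshodkhiukho.
Apply vowel harmony: redshodkhiukho → redshodkhuukho.
Apply epenthesis: redshodkhuukho → redshodukhuukho.

redshodukhuukho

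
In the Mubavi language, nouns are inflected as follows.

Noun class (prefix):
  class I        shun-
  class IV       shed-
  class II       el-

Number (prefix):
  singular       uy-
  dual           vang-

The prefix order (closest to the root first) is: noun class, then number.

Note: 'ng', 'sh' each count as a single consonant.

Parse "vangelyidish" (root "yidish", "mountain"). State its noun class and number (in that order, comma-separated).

Segment: vang-el-yidish.
noun class: el- → class II.
number: vang- → dual.

class II, dual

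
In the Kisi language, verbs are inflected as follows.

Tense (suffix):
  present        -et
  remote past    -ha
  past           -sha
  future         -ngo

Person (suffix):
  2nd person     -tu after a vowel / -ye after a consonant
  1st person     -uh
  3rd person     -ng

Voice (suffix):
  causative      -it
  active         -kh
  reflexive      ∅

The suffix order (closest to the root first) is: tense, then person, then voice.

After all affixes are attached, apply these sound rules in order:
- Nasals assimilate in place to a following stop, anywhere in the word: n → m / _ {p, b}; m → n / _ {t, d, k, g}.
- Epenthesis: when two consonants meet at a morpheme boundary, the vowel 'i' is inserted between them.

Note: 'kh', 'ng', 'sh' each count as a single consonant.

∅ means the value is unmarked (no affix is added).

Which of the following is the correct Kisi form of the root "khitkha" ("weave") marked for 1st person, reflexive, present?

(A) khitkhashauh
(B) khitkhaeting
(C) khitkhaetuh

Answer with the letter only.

C

Attach tense present -et → khitkhaet.
Attach person 1st person -uh → khitkhaetuh.
voice = reflexive: zero marking, form stays khitkhaetuh.
Nasal assimilation: no change.
Epenthesis: no change.
So the correct form is khitkhaetuh, option (C).
(A) khitkhashauh is wrong: it uses past instead of present for tense.
(B) khitkhaeting is wrong: it uses 3rd person instead of 1st person for person.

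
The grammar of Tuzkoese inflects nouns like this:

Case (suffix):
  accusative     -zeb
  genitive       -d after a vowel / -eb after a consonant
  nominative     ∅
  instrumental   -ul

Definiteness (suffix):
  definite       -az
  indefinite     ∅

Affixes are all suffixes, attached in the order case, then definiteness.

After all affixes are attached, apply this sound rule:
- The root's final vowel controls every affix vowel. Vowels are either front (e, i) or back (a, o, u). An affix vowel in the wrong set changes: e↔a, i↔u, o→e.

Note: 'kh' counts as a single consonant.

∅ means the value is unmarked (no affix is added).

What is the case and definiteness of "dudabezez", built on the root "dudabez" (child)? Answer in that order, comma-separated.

nominative, definite

Segment: dudabez-az.
case: ∅ → nominative.
definiteness: -az → definite.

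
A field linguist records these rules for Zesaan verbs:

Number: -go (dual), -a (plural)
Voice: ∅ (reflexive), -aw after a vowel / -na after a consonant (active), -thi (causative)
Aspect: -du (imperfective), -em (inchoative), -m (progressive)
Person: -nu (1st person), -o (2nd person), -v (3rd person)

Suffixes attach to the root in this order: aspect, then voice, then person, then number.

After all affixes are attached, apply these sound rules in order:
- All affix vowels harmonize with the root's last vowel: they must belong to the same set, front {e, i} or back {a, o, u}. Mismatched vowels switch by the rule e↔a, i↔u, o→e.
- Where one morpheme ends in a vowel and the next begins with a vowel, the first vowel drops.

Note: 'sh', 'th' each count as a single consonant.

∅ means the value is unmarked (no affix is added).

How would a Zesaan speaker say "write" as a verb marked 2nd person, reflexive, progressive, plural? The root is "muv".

Attach aspect progressive -m → muvm.
voice = reflexive: zero marking, form stays muvm.
Attach person 2nd person -o → muvmo.
Attach number plural -a → muvmoa.
Vowel harmony: no change.
Apply vowel deletion: muvmoa → muvma.

muvma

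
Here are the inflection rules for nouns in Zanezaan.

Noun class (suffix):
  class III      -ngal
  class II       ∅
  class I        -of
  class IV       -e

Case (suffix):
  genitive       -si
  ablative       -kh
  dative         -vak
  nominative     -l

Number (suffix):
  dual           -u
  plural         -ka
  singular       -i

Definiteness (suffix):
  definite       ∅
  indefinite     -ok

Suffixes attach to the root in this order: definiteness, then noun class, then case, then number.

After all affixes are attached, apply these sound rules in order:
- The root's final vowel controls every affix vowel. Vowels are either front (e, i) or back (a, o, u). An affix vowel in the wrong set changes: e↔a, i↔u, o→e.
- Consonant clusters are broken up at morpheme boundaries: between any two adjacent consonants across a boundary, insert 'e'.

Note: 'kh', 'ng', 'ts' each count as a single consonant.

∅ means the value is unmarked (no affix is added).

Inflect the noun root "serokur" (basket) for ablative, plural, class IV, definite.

serokurakheka

definiteness = definite: zero marking, form stays serokur.
Attach noun class class IV -e → serokure.
Attach case ablative -kh → serokurekh.
Attach number plural -ka → serokurekhka.
Apply vowel harmony: serokurekhka → serokurakhka.
Apply epenthesis: serokurakhka → serokurakheka.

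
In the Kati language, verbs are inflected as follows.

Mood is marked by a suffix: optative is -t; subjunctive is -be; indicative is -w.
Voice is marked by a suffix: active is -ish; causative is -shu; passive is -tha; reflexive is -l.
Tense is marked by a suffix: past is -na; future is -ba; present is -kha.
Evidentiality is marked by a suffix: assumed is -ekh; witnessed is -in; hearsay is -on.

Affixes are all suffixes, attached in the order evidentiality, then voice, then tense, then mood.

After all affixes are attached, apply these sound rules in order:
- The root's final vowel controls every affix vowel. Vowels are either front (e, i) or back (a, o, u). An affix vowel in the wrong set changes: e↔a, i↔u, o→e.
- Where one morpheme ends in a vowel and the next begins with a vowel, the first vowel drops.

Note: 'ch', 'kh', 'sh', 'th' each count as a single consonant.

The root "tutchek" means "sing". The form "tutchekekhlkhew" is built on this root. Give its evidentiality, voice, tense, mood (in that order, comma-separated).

assumed, reflexive, present, indicative

Segment: tutchek-ekh-l-kha-w.
evidentiality: -ekh → assumed.
voice: -l → reflexive.
tense: -kha → present.
mood: -w → indicative.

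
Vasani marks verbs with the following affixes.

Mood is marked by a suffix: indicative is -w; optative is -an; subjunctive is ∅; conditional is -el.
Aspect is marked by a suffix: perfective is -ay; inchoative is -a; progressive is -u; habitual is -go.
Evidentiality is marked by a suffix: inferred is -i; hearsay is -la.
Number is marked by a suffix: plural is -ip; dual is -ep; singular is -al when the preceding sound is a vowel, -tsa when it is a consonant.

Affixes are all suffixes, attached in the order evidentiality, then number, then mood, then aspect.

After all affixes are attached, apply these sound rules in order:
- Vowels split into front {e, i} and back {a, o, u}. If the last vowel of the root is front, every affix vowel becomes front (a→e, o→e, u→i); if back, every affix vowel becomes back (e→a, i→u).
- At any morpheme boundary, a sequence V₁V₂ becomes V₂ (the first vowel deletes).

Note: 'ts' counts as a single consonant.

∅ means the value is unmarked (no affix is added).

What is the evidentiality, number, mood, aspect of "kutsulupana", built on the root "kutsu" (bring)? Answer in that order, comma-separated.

Segment: kutsu-la-ip-an-a.
evidentiality: -la → hearsay.
number: -ip → plural.
mood: -an → optative.
aspect: -a → inchoative.

hearsay, plural, optative, inchoative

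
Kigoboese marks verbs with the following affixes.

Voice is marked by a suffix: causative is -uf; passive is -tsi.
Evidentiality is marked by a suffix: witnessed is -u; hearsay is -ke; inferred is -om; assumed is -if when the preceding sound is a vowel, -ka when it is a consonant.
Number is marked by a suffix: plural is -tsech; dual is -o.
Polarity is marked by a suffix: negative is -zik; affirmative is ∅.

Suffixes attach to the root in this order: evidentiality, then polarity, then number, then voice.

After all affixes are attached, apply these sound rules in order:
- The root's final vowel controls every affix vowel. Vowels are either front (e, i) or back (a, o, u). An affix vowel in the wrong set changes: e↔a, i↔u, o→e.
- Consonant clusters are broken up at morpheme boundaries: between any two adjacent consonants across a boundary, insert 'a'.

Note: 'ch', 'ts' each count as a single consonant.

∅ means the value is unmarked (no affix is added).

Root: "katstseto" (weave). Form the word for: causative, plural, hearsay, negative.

katstsetokazukatsachuf

Attach evidentiality hearsay -ke → katstsetoke.
Attach polarity negative -zik → katstsetokezik.
Attach number plural -tsech → katstsetokeziktsech.
Attach voice causative -uf → katstsetokeziktsechuf.
Apply vowel harmony: katstsetokeziktsechuf → katstsetokazuktsachuf.
Apply epenthesis: katstsetokazuktsachuf → katstsetokazukatsachuf.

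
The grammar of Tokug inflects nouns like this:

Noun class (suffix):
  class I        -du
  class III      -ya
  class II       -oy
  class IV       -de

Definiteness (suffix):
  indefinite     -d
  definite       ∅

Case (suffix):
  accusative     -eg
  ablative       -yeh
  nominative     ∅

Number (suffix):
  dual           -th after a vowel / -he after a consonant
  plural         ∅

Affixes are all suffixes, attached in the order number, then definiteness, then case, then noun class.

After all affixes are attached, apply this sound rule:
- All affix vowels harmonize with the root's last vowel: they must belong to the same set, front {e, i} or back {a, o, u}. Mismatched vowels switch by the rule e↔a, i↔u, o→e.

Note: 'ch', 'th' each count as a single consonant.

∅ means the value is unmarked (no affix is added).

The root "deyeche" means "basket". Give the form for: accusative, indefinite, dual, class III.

Attach number dual -th (after vowel 'e') → deyecheth.
Attach definiteness indefinite -d → deyechethd.
Attach case accusative -eg → deyechethdeg.
Attach noun class class III -ya → deyechethdegya.
Apply vowel harmony: deyechethdegya → deyechethdegye.

deyechethdegye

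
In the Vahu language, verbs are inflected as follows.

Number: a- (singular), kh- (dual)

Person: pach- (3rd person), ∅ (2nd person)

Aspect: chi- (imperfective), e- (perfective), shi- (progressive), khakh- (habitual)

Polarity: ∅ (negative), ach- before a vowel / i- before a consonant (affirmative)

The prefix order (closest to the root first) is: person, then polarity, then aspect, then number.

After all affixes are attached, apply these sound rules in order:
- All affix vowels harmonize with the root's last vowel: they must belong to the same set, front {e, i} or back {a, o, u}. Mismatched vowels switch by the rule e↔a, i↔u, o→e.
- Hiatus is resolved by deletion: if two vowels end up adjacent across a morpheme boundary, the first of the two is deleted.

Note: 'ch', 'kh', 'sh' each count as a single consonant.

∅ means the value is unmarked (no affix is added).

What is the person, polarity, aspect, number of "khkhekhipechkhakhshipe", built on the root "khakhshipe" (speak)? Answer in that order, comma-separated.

Segment: kh-khakh-i-pach-khakhshipe.
person: pach- → 3rd person.
polarity: ach/i- → affirmative.
aspect: khakh- → habitual.
number: kh- → dual.

3rd person, affirmative, habitual, dual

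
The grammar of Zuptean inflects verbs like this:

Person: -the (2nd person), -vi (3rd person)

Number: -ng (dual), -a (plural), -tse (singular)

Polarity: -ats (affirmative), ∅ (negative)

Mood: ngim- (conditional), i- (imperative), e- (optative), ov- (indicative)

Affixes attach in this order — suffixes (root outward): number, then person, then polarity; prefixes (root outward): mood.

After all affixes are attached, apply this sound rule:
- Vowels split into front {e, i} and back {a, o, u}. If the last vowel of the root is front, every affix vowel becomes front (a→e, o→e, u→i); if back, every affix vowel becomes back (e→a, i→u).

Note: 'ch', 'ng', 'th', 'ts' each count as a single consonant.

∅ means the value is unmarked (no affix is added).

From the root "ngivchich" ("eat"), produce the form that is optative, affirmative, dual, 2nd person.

engivchichngtheets

Attach number dual -ng → ngivchichng.
Attach mood optative e- → engivchichng.
Attach person 2nd person -the → engivchichngthe.
Attach polarity affirmative -ats → engivchichngtheats.
Apply vowel harmony: engivchichngtheats → engivchichngtheets.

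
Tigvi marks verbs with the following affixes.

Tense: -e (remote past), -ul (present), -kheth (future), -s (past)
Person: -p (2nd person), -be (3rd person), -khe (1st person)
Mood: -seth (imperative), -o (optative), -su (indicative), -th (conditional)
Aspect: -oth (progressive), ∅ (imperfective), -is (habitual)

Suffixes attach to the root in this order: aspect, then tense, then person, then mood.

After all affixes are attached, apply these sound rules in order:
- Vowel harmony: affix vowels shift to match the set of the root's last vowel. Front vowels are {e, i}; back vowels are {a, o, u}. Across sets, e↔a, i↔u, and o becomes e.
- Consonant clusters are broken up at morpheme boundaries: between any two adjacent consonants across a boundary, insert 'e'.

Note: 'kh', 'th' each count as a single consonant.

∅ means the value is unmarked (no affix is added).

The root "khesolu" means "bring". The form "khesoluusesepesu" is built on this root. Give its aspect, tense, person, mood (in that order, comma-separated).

Segment: khesolu-is-s-p-su.
aspect: -is → habitual.
tense: -s → past.
person: -p → 2nd person.
mood: -su → indicative.

habitual, past, 2nd person, indicative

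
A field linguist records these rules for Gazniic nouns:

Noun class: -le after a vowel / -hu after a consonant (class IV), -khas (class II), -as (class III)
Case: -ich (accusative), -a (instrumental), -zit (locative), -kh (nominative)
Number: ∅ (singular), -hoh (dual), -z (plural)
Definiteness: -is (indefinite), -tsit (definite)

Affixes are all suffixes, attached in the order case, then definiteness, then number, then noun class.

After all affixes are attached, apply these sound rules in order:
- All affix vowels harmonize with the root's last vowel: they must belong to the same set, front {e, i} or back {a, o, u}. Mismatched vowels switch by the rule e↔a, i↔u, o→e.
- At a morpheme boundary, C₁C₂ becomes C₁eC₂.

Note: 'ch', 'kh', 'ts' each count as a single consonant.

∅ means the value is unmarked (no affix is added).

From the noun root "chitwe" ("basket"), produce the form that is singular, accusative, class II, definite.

chitweichetsitekhes

Attach case accusative -ich → chitweich.
Attach definiteness definite -tsit → chitweichtsit.
number = singular: zero marking, form stays chitweichtsit.
Attach noun class class II -khas → chitweichtsitkhas.
Apply vowel harmony: chitweichtsitkhas → chitweichtsitkhes.
Apply epenthesis: chitweichtsitkhes → chitweichetsitekhes.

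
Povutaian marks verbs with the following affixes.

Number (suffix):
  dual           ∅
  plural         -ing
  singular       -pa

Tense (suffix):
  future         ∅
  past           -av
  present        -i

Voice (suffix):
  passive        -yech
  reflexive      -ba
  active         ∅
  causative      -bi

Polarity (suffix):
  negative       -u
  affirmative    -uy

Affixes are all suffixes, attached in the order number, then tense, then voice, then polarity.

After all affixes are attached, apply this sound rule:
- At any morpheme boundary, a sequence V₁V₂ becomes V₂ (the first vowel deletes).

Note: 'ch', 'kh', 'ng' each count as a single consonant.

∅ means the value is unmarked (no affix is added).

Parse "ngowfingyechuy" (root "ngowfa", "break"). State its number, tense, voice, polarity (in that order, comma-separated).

Segment: ngowfa-ing-yech-uy.
number: -ing → plural.
tense: ∅ → future.
voice: -yech → passive.
polarity: -uy → affirmative.

plural, future, passive, affirmative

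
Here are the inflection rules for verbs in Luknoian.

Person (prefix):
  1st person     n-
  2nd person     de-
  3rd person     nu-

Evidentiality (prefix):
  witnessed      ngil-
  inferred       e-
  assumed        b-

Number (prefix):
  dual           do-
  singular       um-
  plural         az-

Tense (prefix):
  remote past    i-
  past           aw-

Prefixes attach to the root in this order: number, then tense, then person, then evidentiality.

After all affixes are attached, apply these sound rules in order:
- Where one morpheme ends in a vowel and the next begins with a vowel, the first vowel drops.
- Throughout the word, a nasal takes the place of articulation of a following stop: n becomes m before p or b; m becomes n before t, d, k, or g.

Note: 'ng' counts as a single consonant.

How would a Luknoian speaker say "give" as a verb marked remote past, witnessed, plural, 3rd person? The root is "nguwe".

ngilnaznguwe

Attach number plural az- → aznguwe.
Attach tense remote past i- → iaznguwe.
Attach person 3rd person nu- → nuiaznguwe.
Attach evidentiality witnessed ngil- → ngilnuiaznguwe.
Apply vowel deletion: ngilnuiaznguwe → ngilnaznguwe.
Nasal assimilation: no change.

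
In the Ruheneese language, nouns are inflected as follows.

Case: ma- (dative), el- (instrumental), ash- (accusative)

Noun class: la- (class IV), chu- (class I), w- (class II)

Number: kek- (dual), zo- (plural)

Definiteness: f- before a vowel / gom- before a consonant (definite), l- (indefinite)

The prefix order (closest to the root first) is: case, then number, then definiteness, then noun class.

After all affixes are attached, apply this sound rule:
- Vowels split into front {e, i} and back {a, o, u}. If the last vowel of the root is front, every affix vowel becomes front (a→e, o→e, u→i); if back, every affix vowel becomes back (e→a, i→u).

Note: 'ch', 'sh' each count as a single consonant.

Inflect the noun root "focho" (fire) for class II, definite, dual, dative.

Attach case dative ma- → mafocho.
Attach number dual kek- → kekmafocho.
Attach definiteness definite gom- (before consonant 'k') → gomkekmafocho.
Attach noun class class II w- → wgomkekmafocho.
Apply vowel harmony: wgomkekmafocho → wgomkakmafocho.

wgomkakmafocho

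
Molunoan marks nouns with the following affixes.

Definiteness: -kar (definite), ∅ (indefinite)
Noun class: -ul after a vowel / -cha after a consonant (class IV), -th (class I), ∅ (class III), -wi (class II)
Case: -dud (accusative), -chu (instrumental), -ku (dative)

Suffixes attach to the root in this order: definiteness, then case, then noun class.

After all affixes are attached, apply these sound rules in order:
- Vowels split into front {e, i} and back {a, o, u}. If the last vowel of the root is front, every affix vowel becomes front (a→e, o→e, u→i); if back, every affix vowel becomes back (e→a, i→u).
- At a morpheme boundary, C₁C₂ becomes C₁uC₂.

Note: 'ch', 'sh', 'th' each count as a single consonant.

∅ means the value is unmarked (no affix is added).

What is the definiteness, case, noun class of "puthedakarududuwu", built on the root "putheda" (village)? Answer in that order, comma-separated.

definite, accusative, class II

Segment: putheda-kar-dud-wi.
definiteness: -kar → definite.
case: -dud → accusative.
noun class: -wi → class II.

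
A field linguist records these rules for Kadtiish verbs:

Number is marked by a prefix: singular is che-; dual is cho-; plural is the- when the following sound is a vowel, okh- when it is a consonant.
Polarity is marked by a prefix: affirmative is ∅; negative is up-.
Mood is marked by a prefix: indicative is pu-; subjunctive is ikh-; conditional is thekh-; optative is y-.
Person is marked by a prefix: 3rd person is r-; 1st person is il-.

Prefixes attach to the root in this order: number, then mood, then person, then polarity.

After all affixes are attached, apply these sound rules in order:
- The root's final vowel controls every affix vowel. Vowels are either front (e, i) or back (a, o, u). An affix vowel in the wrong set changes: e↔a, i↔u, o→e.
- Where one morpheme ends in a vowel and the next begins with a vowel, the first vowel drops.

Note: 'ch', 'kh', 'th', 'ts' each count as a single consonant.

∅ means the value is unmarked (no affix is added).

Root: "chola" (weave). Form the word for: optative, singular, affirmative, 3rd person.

rychachola

Attach number singular che- → chechola.
Attach mood optative y- → ychechola.
Attach person 3rd person r- → rychechola.
polarity = affirmative: zero marking, form stays rychechola.
Apply vowel harmony: rychechola → rychachola.
Vowel deletion: no change.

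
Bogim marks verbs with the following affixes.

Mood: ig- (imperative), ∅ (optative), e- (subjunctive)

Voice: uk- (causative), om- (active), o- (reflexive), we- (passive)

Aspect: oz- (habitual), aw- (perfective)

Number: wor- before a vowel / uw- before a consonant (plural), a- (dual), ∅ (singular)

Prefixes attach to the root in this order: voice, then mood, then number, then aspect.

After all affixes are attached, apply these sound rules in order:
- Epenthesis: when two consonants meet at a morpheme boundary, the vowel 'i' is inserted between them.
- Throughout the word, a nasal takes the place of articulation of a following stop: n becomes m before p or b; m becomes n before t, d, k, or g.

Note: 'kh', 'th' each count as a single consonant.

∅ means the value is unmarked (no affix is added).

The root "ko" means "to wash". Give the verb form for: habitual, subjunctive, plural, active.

oziworeomiko

Attach voice active om- → omko.
Attach mood subjunctive e- → eomko.
Attach number plural wor- (before vowel 'e') → woreomko.
Attach aspect habitual oz- → ozworeomko.
Apply epenthesis: ozworeomko → oziworeomiko.
Nasal assimilation: no change.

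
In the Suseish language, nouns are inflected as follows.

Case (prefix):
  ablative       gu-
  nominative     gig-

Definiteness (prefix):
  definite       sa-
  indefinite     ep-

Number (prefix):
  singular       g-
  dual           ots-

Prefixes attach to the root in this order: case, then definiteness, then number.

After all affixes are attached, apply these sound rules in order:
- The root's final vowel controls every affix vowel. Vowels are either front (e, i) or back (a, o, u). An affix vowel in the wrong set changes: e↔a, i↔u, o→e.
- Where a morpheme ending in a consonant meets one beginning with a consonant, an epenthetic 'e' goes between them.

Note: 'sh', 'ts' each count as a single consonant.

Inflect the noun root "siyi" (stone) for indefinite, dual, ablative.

etsepegisiyi

Attach case ablative gu- → gusiyi.
Attach definiteness indefinite ep- → epgusiyi.
Attach number dual ots- → otsepgusiyi.
Apply vowel harmony: otsepgusiyi → etsepgisiyi.
Apply epenthesis: etsepgisiyi → etsepegisiyi.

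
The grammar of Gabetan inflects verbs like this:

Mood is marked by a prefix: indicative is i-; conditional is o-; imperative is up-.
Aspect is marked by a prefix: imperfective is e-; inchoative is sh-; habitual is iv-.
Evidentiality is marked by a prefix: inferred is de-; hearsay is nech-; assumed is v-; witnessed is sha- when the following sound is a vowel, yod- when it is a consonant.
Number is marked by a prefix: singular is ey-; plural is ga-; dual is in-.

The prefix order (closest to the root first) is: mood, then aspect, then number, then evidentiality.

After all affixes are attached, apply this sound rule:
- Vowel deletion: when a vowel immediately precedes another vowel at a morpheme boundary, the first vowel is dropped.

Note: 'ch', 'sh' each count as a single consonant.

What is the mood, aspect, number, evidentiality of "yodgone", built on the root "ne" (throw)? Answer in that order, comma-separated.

Segment: yod-ga-e-o-ne.
mood: o- → conditional.
aspect: e- → imperfective.
number: ga- → plural.
evidentiality: sha/yod- → witnessed.

conditional, imperfective, plural, witnessed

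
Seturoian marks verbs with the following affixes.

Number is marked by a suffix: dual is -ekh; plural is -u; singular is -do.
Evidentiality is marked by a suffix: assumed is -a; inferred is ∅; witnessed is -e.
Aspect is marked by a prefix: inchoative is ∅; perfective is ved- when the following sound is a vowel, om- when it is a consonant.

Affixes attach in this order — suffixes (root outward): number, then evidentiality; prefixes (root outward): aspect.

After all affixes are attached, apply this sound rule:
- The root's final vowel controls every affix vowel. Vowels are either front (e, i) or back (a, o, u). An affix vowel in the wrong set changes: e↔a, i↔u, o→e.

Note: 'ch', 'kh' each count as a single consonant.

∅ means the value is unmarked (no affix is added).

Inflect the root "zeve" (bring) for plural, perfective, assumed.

emzeveie

Attach aspect perfective om- (before consonant 'z') → omzeve.
Attach number plural -u → omzeveu.
Attach evidentiality assumed -a → omzeveua.
Apply vowel harmony: omzeveua → emzeveie.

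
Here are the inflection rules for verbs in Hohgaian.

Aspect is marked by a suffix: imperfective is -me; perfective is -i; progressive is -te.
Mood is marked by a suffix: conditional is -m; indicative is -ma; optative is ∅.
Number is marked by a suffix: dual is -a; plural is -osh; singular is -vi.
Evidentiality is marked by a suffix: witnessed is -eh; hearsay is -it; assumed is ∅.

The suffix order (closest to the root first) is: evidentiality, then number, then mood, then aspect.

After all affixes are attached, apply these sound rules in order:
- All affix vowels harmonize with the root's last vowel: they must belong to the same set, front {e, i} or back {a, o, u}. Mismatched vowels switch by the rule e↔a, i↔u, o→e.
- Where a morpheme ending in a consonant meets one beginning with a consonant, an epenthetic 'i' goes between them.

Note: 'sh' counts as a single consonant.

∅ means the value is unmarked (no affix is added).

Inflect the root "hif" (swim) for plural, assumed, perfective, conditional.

evidentiality = assumed: zero marking, form stays hif.
Attach number plural -osh → hifosh.
Attach mood conditional -m → hifoshm.
Attach aspect perfective -i → hifoshmi.
Apply vowel harmony: hifoshmi → hifeshmi.
Apply epenthesis: hifeshmi → hifeshimi.

hifeshimi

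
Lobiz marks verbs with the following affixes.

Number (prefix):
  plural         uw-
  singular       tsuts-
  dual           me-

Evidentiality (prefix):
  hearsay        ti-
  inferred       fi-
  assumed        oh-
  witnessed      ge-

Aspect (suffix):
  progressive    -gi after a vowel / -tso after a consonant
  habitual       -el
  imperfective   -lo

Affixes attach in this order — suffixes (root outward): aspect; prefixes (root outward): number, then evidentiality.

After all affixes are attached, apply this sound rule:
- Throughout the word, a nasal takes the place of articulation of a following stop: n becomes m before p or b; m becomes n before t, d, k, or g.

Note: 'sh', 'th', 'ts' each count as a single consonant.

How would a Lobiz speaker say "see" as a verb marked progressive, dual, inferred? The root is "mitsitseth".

Attach aspect progressive -tso (after consonant 'th') → mitsitsethtso.
Attach number dual me- → memitsitsethtso.
Attach evidentiality inferred fi- → fimemitsitsethtso.
Nasal assimilation: no change.

fimemitsitsethtso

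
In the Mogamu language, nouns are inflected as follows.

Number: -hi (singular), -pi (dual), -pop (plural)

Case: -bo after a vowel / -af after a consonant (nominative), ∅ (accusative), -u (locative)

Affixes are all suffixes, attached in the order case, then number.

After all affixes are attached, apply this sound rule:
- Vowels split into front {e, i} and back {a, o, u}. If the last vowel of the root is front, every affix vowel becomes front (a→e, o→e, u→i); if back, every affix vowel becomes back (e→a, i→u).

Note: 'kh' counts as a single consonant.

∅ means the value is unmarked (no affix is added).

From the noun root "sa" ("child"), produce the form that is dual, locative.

saupu

Attach case locative -u → sau.
Attach number dual -pi → saupi.
Apply vowel harmony: saupi → saupu.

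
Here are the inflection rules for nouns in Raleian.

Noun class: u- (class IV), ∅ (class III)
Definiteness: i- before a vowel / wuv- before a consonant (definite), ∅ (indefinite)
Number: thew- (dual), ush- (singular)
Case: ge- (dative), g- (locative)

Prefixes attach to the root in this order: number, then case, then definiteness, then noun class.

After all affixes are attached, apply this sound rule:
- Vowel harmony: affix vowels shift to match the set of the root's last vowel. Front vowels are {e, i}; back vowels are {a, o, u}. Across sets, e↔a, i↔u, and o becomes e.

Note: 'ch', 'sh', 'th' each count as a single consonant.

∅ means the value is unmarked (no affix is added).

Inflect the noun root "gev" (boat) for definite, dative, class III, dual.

Attach number dual thew- → thewgev.
Attach case dative ge- → gethewgev.
Attach definiteness definite wuv- (before consonant 'g') → wuvgethewgev.
noun class = class III: zero marking, form stays wuvgethewgev.
Apply vowel harmony: wuvgethewgev → wivgethewgev.

wivgethewgev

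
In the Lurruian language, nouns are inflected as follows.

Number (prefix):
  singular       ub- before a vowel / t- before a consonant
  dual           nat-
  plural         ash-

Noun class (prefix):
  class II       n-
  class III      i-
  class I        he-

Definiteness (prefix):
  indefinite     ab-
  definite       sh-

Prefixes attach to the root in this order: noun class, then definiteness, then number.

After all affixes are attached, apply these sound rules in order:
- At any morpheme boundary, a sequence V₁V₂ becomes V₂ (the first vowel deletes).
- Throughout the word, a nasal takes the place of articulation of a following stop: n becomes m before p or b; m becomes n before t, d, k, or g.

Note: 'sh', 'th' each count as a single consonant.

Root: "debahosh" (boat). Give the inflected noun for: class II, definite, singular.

tshndebahosh

Attach noun class class II n- → ndebahosh.
Attach definiteness definite sh- → shndebahosh.
Attach number singular t- (before consonant 'sh') → tshndebahosh.
Vowel deletion: no change.
Nasal assimilation: no change.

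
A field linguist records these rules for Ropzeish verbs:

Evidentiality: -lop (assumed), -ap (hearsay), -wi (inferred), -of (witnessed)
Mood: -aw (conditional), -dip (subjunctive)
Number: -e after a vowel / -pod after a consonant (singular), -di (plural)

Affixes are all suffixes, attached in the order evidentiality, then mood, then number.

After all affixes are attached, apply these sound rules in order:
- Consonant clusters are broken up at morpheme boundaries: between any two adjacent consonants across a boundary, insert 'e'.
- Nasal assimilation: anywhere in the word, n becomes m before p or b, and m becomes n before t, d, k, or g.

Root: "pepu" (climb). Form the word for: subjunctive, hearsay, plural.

Attach evidentiality hearsay -ap → pepuap.
Attach mood subjunctive -dip → pepuapdip.
Attach number plural -di → pepuapdipdi.
Apply epenthesis: pepuapdipdi → pepuapedipedi.
Nasal assimilation: no change.

pepuapedipedi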